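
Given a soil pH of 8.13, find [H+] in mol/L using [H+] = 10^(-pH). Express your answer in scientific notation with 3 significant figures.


Step 1: [H+] = 10^(-pH)
Step 2: [H+] = 10^(-8.13)
Step 3: [H+] = 7.41e-09 mol/L

7.41e-09


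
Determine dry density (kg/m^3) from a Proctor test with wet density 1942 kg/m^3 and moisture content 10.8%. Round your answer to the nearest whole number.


Step 1: Dry density = wet density / (1 + w/100)
Step 2: Dry density = 1942 / (1 + 10.8/100)
Step 3: Dry density = 1942 / 1.108
Step 4: Dry density = 1753 kg/m^3

1753


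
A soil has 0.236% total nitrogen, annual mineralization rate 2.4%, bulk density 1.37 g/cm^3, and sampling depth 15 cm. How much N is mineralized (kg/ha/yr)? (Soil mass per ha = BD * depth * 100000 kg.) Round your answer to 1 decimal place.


Step 1: Soil mass per ha = BD * depth * 100000 = 1.37 * 15 * 100000 = 2055000 kg
Step 2: Total N pool = soil mass * N%/100 = 2055000 * 0.236/100 = 4849.8 kg/ha
Step 3: N mineralized = N pool * rate%/100 = 4849.8 * 2.4/100 = 116.4 kg/ha/yr

116.4


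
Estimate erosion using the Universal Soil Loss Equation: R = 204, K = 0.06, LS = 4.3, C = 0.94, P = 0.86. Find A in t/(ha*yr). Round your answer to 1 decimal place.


Step 1: A = R * K * LS * C * P
Step 2: R * K = 204 * 0.06 = 12.24
Step 3: (R*K) * LS = 12.24 * 4.3 = 52.632
Step 4: * C * P = 52.632 * 0.94 * 0.86 = 42.5
Step 5: A = 42.5 t/(ha*yr)

42.5


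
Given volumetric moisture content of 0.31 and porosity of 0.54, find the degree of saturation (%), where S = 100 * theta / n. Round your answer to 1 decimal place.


Step 1: S = 100 * theta_v / n
Step 2: S = 100 * 0.31 / 0.54
Step 3: S = 57.4%

57.4


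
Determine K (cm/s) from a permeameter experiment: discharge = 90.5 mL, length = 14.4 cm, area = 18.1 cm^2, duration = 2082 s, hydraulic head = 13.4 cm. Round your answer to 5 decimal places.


Step 1: K = Q * L / (A * t * h)
Step 2: Numerator = 90.5 * 14.4 = 1303.2
Step 3: Denominator = 18.1 * 2082 * 13.4 = 504968.28
Step 4: K = 1303.2 / 504968.28 = 0.00258 cm/s

0.00258


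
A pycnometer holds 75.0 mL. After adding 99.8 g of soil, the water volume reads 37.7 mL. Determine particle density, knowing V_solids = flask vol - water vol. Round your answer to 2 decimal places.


Step 1: Volume of solids = flask volume - water volume with soil
Step 2: V_solids = 75.0 - 37.7 = 37.3 mL
Step 3: Particle density = mass / V_solids = 99.8 / 37.3 = 2.68 g/cm^3

2.68


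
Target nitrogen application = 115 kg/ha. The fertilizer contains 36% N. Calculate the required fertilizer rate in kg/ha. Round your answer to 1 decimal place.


Step 1: Fertilizer rate = target N / (N content / 100)
Step 2: Rate = 115 / (36 / 100)
Step 3: Rate = 115 / 0.36
Step 4: Rate = 319.4 kg/ha

319.4


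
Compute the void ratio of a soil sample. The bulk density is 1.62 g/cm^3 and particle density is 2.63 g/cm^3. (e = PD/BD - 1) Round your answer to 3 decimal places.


Step 1: e = PD / BD - 1
Step 2: e = 2.63 / 1.62 - 1
Step 3: e = 1.62346 - 1
Step 4: e = 0.623

0.623


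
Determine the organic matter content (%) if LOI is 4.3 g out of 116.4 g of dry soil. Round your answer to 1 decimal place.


Step 1: OM% = 100 * LOI / sample mass
Step 2: OM = 100 * 4.3 / 116.4
Step 3: OM = 3.7%

3.7


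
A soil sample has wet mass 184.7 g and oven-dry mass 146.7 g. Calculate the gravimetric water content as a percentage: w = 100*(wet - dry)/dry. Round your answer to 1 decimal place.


Step 1: Water mass = wet - dry = 184.7 - 146.7 = 38.0 g
Step 2: w = 100 * water mass / dry mass
Step 3: w = 100 * 38.0 / 146.7 = 25.9%

25.9


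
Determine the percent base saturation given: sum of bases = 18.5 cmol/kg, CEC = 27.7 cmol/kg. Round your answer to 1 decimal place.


Step 1: BS = 100 * (sum of bases) / CEC
Step 2: BS = 100 * 18.5 / 27.7
Step 3: BS = 66.8%

66.8


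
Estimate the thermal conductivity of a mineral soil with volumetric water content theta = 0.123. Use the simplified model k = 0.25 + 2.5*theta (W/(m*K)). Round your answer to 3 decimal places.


Step 1: k = 0.25 + 2.5 * theta
Step 2: k = 0.25 + 2.5 * 0.123
Step 3: k = 0.25 + 0.308
Step 4: k = 0.558 W/(m*K)

0.558


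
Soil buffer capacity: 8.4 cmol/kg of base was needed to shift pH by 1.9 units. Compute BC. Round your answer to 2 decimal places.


Step 1: BC = change in base / change in pH
Step 2: BC = 8.4 / 1.9
Step 3: BC = 4.42 cmol/(kg*pH unit)

4.42


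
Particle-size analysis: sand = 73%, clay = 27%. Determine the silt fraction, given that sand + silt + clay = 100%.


Step 1: sand + silt + clay = 100%
Step 2: silt = 100 - sand - clay
Step 3: silt = 100 - 73 - 27
Step 4: silt = 0%

0


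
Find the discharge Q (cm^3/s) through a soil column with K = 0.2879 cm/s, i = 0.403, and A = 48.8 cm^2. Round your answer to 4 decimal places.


Step 1: Apply Darcy's law: Q = K * i * A
Step 2: Q = 0.2879 * 0.403 * 48.8
Step 3: Q = 5.662 cm^3/s

5.662


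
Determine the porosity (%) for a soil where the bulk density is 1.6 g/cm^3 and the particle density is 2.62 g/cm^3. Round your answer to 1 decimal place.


Step 1: Formula: n = 100 * (1 - BD / PD)
Step 2: n = 100 * (1 - 1.6 / 2.62)
Step 3: n = 100 * (1 - 0.61069)
Step 4: n = 38.9%

38.9


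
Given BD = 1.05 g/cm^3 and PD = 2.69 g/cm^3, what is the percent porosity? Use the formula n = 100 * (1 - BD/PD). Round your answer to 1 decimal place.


Step 1: Formula: n = 100 * (1 - BD / PD)
Step 2: n = 100 * (1 - 1.05 / 2.69)
Step 3: n = 100 * (1 - 0.39033)
Step 4: n = 61.0%

61.0


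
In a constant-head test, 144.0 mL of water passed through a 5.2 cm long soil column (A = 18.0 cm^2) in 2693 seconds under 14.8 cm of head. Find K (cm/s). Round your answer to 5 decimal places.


Step 1: K = Q * L / (A * t * h)
Step 2: Numerator = 144.0 * 5.2 = 748.8
Step 3: Denominator = 18.0 * 2693 * 14.8 = 717415.2
Step 4: K = 748.8 / 717415.2 = 0.00104 cm/s

0.00104


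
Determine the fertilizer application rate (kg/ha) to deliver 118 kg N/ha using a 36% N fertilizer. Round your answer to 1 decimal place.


Step 1: Fertilizer rate = target N / (N content / 100)
Step 2: Rate = 118 / (36 / 100)
Step 3: Rate = 118 / 0.36
Step 4: Rate = 327.8 kg/ha

327.8


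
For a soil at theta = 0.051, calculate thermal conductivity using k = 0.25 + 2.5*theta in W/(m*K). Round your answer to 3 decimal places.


Step 1: k = 0.25 + 2.5 * theta
Step 2: k = 0.25 + 2.5 * 0.051
Step 3: k = 0.25 + 0.128
Step 4: k = 0.378 W/(m*K)

0.378


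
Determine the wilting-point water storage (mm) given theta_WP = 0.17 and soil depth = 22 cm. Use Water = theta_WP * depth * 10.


Step 1: Water (mm) = theta_WP * depth * 10
Step 2: Water = 0.17 * 22 * 10
Step 3: Water = 37.4 mm

37.4


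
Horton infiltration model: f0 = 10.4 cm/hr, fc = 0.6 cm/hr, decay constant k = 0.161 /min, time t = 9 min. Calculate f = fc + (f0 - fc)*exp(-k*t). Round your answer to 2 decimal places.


Step 1: f = fc + (f0 - fc) * exp(-k * t)
Step 2: exp(-0.161 * 9) = 0.234805
Step 3: f = 0.6 + (10.4 - 0.6) * 0.234805
Step 4: f = 0.6 + 9.8 * 0.234805
Step 5: f = 2.9 cm/hr

2.9


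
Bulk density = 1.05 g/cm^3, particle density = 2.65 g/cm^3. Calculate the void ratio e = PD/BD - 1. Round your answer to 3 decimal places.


Step 1: e = PD / BD - 1
Step 2: e = 2.65 / 1.05 - 1
Step 3: e = 2.52381 - 1
Step 4: e = 1.524

1.524


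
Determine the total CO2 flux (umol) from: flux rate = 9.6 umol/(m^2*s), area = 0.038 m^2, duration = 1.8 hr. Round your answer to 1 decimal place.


Step 1: Convert time to seconds: 1.8 hr * 3600 = 6480.0 s
Step 2: Total = flux * area * time_s
Step 3: Total = 9.6 * 0.038 * 6480.0
Step 4: Total = 2363.9 umol

2363.9


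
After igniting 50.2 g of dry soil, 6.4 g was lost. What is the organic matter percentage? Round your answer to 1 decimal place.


Step 1: OM% = 100 * LOI / sample mass
Step 2: OM = 100 * 6.4 / 50.2
Step 3: OM = 12.7%

12.7


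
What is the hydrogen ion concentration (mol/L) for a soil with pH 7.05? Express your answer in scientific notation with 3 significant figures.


Step 1: [H+] = 10^(-pH)
Step 2: [H+] = 10^(-7.05)
Step 3: [H+] = 8.91e-08 mol/L

8.91e-08


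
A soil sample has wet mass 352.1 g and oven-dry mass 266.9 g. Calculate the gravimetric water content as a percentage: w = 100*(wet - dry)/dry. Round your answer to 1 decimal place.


Step 1: Water mass = wet - dry = 352.1 - 266.9 = 85.2 g
Step 2: w = 100 * water mass / dry mass
Step 3: w = 100 * 85.2 / 266.9 = 31.9%

31.9


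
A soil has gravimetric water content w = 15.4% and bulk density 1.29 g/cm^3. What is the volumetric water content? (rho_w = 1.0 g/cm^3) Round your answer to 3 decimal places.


Step 1: theta = (w / 100) * BD / rho_w
Step 2: theta = (15.4 / 100) * 1.29 / 1.0
Step 3: theta = 0.154 * 1.29
Step 4: theta = 0.199

0.199


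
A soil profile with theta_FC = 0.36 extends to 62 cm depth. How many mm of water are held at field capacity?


Step 1: Water (mm) = theta_FC * depth (cm) * 10
Step 2: Water = 0.36 * 62 * 10
Step 3: Water = 223.2 mm

223.2


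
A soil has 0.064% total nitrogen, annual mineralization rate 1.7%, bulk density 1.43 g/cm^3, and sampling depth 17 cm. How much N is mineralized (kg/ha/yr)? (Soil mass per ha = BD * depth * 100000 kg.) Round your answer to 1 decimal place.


Step 1: Soil mass per ha = BD * depth * 100000 = 1.43 * 17 * 100000 = 2431000 kg
Step 2: Total N pool = soil mass * N%/100 = 2431000 * 0.064/100 = 1555.84 kg/ha
Step 3: N mineralized = N pool * rate%/100 = 1555.84 * 1.7/100 = 26.4 kg/ha/yr

26.4


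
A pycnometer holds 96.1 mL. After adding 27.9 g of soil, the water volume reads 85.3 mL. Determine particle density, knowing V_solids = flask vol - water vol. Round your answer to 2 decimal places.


Step 1: Volume of solids = flask volume - water volume with soil
Step 2: V_solids = 96.1 - 85.3 = 10.8 mL
Step 3: Particle density = mass / V_solids = 27.9 / 10.8 = 2.58 g/cm^3

2.58


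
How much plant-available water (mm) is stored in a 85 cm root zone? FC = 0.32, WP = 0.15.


Step 1: Available water = (FC - WP) * depth * 10
Step 2: AW = (0.32 - 0.15) * 85 * 10
Step 3: AW = 0.17 * 85 * 10
Step 4: AW = 144.5 mm

144.5


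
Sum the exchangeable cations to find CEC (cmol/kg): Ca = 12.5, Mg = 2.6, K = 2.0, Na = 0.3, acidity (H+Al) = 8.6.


Step 1: CEC = Ca + Mg + K + Na + (H+Al)
Step 2: CEC = 12.5 + 2.6 + 2.0 + 0.3 + 8.6
Step 3: CEC = 26.0 cmol/kg

26.0


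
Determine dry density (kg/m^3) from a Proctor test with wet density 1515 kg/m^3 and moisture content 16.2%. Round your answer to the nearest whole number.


Step 1: Dry density = wet density / (1 + w/100)
Step 2: Dry density = 1515 / (1 + 16.2/100)
Step 3: Dry density = 1515 / 1.162
Step 4: Dry density = 1304 kg/m^3

1304


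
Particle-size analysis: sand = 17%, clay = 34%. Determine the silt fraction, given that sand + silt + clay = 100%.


Step 1: sand + silt + clay = 100%
Step 2: silt = 100 - sand - clay
Step 3: silt = 100 - 17 - 34
Step 4: silt = 49%

49


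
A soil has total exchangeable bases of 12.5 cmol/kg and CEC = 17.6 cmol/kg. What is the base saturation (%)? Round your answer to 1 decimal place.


Step 1: BS = 100 * (sum of bases) / CEC
Step 2: BS = 100 * 12.5 / 17.6
Step 3: BS = 71.0%

71.0


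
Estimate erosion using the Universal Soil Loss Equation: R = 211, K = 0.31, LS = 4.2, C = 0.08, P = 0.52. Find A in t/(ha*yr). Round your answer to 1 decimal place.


Step 1: A = R * K * LS * C * P
Step 2: R * K = 211 * 0.31 = 65.41
Step 3: (R*K) * LS = 65.41 * 4.2 = 274.722
Step 4: * C * P = 274.722 * 0.08 * 0.52 = 11.4
Step 5: A = 11.4 t/(ha*yr)

11.4


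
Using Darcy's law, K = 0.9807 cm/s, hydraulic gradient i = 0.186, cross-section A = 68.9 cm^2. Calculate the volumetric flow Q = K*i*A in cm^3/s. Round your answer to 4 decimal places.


Step 1: Apply Darcy's law: Q = K * i * A
Step 2: Q = 0.9807 * 0.186 * 68.9
Step 3: Q = 12.5681 cm^3/s

12.5681


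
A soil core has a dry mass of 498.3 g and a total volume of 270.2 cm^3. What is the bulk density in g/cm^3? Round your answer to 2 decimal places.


Step 1: Identify the formula: BD = dry mass / volume
Step 2: Substitute values: BD = 498.3 / 270.2
Step 3: BD = 1.84 g/cm^3

1.84


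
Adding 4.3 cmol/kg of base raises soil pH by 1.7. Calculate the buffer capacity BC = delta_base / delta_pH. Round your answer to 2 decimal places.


Step 1: BC = change in base / change in pH
Step 2: BC = 4.3 / 1.7
Step 3: BC = 2.53 cmol/(kg*pH unit)

2.53


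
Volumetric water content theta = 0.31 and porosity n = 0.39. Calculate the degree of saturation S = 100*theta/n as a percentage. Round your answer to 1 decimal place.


Step 1: S = 100 * theta_v / n
Step 2: S = 100 * 0.31 / 0.39
Step 3: S = 79.5%

79.5


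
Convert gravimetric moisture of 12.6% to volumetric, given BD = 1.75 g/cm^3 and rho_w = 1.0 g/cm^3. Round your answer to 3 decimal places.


Step 1: theta = (w / 100) * BD / rho_w
Step 2: theta = (12.6 / 100) * 1.75 / 1.0
Step 3: theta = 0.126 * 1.75
Step 4: theta = 0.221

0.221


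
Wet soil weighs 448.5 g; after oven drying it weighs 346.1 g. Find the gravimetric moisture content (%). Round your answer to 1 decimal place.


Step 1: Water mass = wet - dry = 448.5 - 346.1 = 102.4 g
Step 2: w = 100 * water mass / dry mass
Step 3: w = 100 * 102.4 / 346.1 = 29.6%

29.6


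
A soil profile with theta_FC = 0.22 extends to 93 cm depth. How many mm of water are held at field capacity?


Step 1: Water (mm) = theta_FC * depth (cm) * 10
Step 2: Water = 0.22 * 93 * 10
Step 3: Water = 204.6 mm

204.6


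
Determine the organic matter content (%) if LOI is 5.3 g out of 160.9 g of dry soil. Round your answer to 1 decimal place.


Step 1: OM% = 100 * LOI / sample mass
Step 2: OM = 100 * 5.3 / 160.9
Step 3: OM = 3.3%

3.3


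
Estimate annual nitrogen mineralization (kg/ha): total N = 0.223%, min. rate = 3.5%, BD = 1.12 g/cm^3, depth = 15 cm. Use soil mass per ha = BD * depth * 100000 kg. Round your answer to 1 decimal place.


Step 1: Soil mass per ha = BD * depth * 100000 = 1.12 * 15 * 100000 = 1680000 kg
Step 2: Total N pool = soil mass * N%/100 = 1680000 * 0.223/100 = 3746.4 kg/ha
Step 3: N mineralized = N pool * rate%/100 = 3746.4 * 3.5/100 = 131.1 kg/ha/yr

131.1


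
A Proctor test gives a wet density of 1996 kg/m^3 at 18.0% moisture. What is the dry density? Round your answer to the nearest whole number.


Step 1: Dry density = wet density / (1 + w/100)
Step 2: Dry density = 1996 / (1 + 18.0/100)
Step 3: Dry density = 1996 / 1.18
Step 4: Dry density = 1692 kg/m^3

1692


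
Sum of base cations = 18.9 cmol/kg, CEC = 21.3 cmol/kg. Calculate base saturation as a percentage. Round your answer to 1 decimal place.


Step 1: BS = 100 * (sum of bases) / CEC
Step 2: BS = 100 * 18.9 / 21.3
Step 3: BS = 88.7%

88.7


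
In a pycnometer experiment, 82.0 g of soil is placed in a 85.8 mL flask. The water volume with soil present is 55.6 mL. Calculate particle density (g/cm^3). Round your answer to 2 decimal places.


Step 1: Volume of solids = flask volume - water volume with soil
Step 2: V_solids = 85.8 - 55.6 = 30.2 mL
Step 3: Particle density = mass / V_solids = 82.0 / 30.2 = 2.72 g/cm^3

2.72


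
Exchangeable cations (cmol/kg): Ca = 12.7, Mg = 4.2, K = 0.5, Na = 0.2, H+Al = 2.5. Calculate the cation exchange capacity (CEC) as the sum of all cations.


Step 1: CEC = Ca + Mg + K + Na + (H+Al)
Step 2: CEC = 12.7 + 4.2 + 0.5 + 0.2 + 2.5
Step 3: CEC = 20.1 cmol/kg

20.1


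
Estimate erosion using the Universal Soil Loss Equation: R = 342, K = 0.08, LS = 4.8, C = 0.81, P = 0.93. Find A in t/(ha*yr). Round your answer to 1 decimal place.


Step 1: A = R * K * LS * C * P
Step 2: R * K = 342 * 0.08 = 27.36
Step 3: (R*K) * LS = 27.36 * 4.8 = 131.328
Step 4: * C * P = 131.328 * 0.81 * 0.93 = 98.9
Step 5: A = 98.9 t/(ha*yr)

98.9


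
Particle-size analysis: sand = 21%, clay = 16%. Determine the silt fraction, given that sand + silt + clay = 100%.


Step 1: sand + silt + clay = 100%
Step 2: silt = 100 - sand - clay
Step 3: silt = 100 - 21 - 16
Step 4: silt = 63%

63


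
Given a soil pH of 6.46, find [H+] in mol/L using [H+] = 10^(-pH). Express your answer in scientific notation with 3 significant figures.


Step 1: [H+] = 10^(-pH)
Step 2: [H+] = 10^(-6.46)
Step 3: [H+] = 3.47e-07 mol/L

3.47e-07


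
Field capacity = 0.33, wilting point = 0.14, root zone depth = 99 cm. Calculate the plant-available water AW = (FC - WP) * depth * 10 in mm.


Step 1: Available water = (FC - WP) * depth * 10
Step 2: AW = (0.33 - 0.14) * 99 * 10
Step 3: AW = 0.19 * 99 * 10
Step 4: AW = 188.1 mm

188.1


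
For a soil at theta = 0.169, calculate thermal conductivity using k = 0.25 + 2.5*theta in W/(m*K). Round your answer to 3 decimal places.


Step 1: k = 0.25 + 2.5 * theta
Step 2: k = 0.25 + 2.5 * 0.169
Step 3: k = 0.25 + 0.423
Step 4: k = 0.673 W/(m*K)

0.673


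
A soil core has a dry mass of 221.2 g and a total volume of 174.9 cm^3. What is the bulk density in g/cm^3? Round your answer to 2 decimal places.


Step 1: Identify the formula: BD = dry mass / volume
Step 2: Substitute values: BD = 221.2 / 174.9
Step 3: BD = 1.26 g/cm^3

1.26


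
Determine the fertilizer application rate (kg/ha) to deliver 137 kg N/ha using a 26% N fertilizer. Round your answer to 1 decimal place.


Step 1: Fertilizer rate = target N / (N content / 100)
Step 2: Rate = 137 / (26 / 100)
Step 3: Rate = 137 / 0.26
Step 4: Rate = 526.9 kg/ha

526.9


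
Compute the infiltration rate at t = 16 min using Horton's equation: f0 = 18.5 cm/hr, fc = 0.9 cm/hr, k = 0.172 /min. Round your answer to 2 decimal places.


Step 1: f = fc + (f0 - fc) * exp(-k * t)
Step 2: exp(-0.172 * 16) = 0.0638
Step 3: f = 0.9 + (18.5 - 0.9) * 0.0638
Step 4: f = 0.9 + 17.6 * 0.0638
Step 5: f = 2.02 cm/hr

2.02


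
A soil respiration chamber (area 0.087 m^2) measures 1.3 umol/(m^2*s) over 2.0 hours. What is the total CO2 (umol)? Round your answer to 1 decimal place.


Step 1: Convert time to seconds: 2.0 hr * 3600 = 7200.0 s
Step 2: Total = flux * area * time_s
Step 3: Total = 1.3 * 0.087 * 7200.0
Step 4: Total = 814.3 umol

814.3


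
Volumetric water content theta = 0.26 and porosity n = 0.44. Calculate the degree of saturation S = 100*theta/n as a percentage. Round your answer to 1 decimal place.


Step 1: S = 100 * theta_v / n
Step 2: S = 100 * 0.26 / 0.44
Step 3: S = 59.1%

59.1


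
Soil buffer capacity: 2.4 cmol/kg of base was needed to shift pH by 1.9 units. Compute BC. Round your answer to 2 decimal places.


Step 1: BC = change in base / change in pH
Step 2: BC = 2.4 / 1.9
Step 3: BC = 1.26 cmol/(kg*pH unit)

1.26


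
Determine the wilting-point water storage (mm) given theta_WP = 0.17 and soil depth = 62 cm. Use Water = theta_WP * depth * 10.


Step 1: Water (mm) = theta_WP * depth * 10
Step 2: Water = 0.17 * 62 * 10
Step 3: Water = 105.4 mm

105.4


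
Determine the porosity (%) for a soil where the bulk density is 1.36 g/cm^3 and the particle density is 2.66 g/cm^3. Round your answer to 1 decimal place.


Step 1: Formula: n = 100 * (1 - BD / PD)
Step 2: n = 100 * (1 - 1.36 / 2.66)
Step 3: n = 100 * (1 - 0.51128)
Step 4: n = 48.9%

48.9


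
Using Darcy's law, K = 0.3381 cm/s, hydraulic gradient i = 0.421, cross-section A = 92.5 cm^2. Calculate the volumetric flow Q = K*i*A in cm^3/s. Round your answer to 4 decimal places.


Step 1: Apply Darcy's law: Q = K * i * A
Step 2: Q = 0.3381 * 0.421 * 92.5
Step 3: Q = 13.1665 cm^3/s

13.1665


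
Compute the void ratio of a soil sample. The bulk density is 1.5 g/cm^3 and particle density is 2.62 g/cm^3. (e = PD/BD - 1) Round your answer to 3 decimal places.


Step 1: e = PD / BD - 1
Step 2: e = 2.62 / 1.5 - 1
Step 3: e = 1.74667 - 1
Step 4: e = 0.747

0.747


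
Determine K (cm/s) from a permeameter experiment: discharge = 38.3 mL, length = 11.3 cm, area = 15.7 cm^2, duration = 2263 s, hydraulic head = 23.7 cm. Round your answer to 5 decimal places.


Step 1: K = Q * L / (A * t * h)
Step 2: Numerator = 38.3 * 11.3 = 432.79
Step 3: Denominator = 15.7 * 2263 * 23.7 = 842039.67
Step 4: K = 432.79 / 842039.67 = 0.00051 cm/s

0.00051


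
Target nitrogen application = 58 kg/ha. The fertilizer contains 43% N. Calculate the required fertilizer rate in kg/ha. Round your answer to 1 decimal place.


Step 1: Fertilizer rate = target N / (N content / 100)
Step 2: Rate = 58 / (43 / 100)
Step 3: Rate = 58 / 0.43
Step 4: Rate = 134.9 kg/ha

134.9


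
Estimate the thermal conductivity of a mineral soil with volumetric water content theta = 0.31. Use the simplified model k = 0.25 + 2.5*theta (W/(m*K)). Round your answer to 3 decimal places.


Step 1: k = 0.25 + 2.5 * theta
Step 2: k = 0.25 + 2.5 * 0.31
Step 3: k = 0.25 + 0.775
Step 4: k = 1.025 W/(m*K)

1.025


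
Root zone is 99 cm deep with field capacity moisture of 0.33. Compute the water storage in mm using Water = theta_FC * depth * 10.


Step 1: Water (mm) = theta_FC * depth (cm) * 10
Step 2: Water = 0.33 * 99 * 10
Step 3: Water = 326.7 mm

326.7


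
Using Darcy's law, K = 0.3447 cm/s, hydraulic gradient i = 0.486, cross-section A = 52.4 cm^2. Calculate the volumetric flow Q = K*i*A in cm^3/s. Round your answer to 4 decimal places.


Step 1: Apply Darcy's law: Q = K * i * A
Step 2: Q = 0.3447 * 0.486 * 52.4
Step 3: Q = 8.7783 cm^3/s

8.7783


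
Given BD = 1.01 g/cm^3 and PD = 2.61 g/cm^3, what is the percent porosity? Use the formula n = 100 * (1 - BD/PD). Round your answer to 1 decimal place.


Step 1: Formula: n = 100 * (1 - BD / PD)
Step 2: n = 100 * (1 - 1.01 / 2.61)
Step 3: n = 100 * (1 - 0.38697)
Step 4: n = 61.3%

61.3


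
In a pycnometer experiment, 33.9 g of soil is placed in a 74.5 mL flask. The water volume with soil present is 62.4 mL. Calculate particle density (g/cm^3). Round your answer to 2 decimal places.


Step 1: Volume of solids = flask volume - water volume with soil
Step 2: V_solids = 74.5 - 62.4 = 12.1 mL
Step 3: Particle density = mass / V_solids = 33.9 / 12.1 = 2.8 g/cm^3

2.8


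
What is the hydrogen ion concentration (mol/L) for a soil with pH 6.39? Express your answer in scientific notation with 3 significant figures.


Step 1: [H+] = 10^(-pH)
Step 2: [H+] = 10^(-6.39)
Step 3: [H+] = 4.07e-07 mol/L

4.07e-07


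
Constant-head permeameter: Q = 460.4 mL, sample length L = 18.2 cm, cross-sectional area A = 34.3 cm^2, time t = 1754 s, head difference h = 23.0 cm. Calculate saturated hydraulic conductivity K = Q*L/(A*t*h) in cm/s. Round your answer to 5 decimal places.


Step 1: K = Q * L / (A * t * h)
Step 2: Numerator = 460.4 * 18.2 = 8379.28
Step 3: Denominator = 34.3 * 1754 * 23.0 = 1383730.6
Step 4: K = 8379.28 / 1383730.6 = 0.00606 cm/s

0.00606


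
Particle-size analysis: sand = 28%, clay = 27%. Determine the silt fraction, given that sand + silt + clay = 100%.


Step 1: sand + silt + clay = 100%
Step 2: silt = 100 - sand - clay
Step 3: silt = 100 - 28 - 27
Step 4: silt = 45%

45


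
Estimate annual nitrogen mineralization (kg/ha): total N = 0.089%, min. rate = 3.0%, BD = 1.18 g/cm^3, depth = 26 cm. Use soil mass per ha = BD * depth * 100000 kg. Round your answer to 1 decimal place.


Step 1: Soil mass per ha = BD * depth * 100000 = 1.18 * 26 * 100000 = 3068000 kg
Step 2: Total N pool = soil mass * N%/100 = 3068000 * 0.089/100 = 2730.52 kg/ha
Step 3: N mineralized = N pool * rate%/100 = 2730.52 * 3.0/100 = 81.9 kg/ha/yr

81.9


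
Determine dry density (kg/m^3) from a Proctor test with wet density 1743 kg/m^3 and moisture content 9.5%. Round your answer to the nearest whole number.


Step 1: Dry density = wet density / (1 + w/100)
Step 2: Dry density = 1743 / (1 + 9.5/100)
Step 3: Dry density = 1743 / 1.095
Step 4: Dry density = 1592 kg/m^3

1592


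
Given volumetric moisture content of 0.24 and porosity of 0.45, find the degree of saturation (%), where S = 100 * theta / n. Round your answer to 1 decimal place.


Step 1: S = 100 * theta_v / n
Step 2: S = 100 * 0.24 / 0.45
Step 3: S = 53.3%

53.3


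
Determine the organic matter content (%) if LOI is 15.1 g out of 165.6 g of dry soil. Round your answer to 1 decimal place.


Step 1: OM% = 100 * LOI / sample mass
Step 2: OM = 100 * 15.1 / 165.6
Step 3: OM = 9.1%

9.1


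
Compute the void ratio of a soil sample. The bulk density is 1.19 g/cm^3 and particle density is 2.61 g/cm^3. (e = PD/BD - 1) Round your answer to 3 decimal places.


Step 1: e = PD / BD - 1
Step 2: e = 2.61 / 1.19 - 1
Step 3: e = 2.19328 - 1
Step 4: e = 1.193

1.193


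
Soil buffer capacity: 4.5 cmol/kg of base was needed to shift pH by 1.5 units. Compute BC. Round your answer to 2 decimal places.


Step 1: BC = change in base / change in pH
Step 2: BC = 4.5 / 1.5
Step 3: BC = 3.0 cmol/(kg*pH unit)

3.0


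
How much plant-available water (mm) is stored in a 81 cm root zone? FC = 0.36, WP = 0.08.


Step 1: Available water = (FC - WP) * depth * 10
Step 2: AW = (0.36 - 0.08) * 81 * 10
Step 3: AW = 0.28 * 81 * 10
Step 4: AW = 226.8 mm

226.8


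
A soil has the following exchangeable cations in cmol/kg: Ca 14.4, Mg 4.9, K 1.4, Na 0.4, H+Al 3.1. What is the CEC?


Step 1: CEC = Ca + Mg + K + Na + (H+Al)
Step 2: CEC = 14.4 + 4.9 + 1.4 + 0.4 + 3.1
Step 3: CEC = 24.2 cmol/kg

24.2


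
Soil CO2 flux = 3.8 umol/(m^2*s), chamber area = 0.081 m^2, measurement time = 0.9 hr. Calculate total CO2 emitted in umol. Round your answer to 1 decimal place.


Step 1: Convert time to seconds: 0.9 hr * 3600 = 3240.0 s
Step 2: Total = flux * area * time_s
Step 3: Total = 3.8 * 0.081 * 3240.0
Step 4: Total = 997.3 umol

997.3


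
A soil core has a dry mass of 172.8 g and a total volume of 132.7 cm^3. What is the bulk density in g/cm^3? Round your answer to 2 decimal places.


Step 1: Identify the formula: BD = dry mass / volume
Step 2: Substitute values: BD = 172.8 / 132.7
Step 3: BD = 1.3 g/cm^3

1.3


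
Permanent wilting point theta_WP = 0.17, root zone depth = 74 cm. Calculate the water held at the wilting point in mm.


Step 1: Water (mm) = theta_WP * depth * 10
Step 2: Water = 0.17 * 74 * 10
Step 3: Water = 125.8 mm

125.8


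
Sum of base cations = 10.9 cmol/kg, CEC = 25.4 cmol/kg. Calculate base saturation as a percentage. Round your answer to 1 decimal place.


Step 1: BS = 100 * (sum of bases) / CEC
Step 2: BS = 100 * 10.9 / 25.4
Step 3: BS = 42.9%

42.9


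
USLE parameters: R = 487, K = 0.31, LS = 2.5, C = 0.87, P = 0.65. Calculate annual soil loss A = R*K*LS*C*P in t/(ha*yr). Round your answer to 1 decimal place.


Step 1: A = R * K * LS * C * P
Step 2: R * K = 487 * 0.31 = 150.97
Step 3: (R*K) * LS = 150.97 * 2.5 = 377.425
Step 4: * C * P = 377.425 * 0.87 * 0.65 = 213.4
Step 5: A = 213.4 t/(ha*yr)

213.4


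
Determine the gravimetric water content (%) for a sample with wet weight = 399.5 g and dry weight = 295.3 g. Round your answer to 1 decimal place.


Step 1: Water mass = wet - dry = 399.5 - 295.3 = 104.2 g
Step 2: w = 100 * water mass / dry mass
Step 3: w = 100 * 104.2 / 295.3 = 35.3%

35.3


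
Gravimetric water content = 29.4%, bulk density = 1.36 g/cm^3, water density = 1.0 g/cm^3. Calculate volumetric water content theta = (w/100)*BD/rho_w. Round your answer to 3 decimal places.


Step 1: theta = (w / 100) * BD / rho_w
Step 2: theta = (29.4 / 100) * 1.36 / 1.0
Step 3: theta = 0.294 * 1.36
Step 4: theta = 0.4

0.4


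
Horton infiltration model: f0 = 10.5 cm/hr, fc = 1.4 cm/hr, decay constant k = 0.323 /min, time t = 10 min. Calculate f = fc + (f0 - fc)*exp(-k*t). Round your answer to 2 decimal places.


Step 1: f = fc + (f0 - fc) * exp(-k * t)
Step 2: exp(-0.323 * 10) = 0.039557
Step 3: f = 1.4 + (10.5 - 1.4) * 0.039557
Step 4: f = 1.4 + 9.1 * 0.039557
Step 5: f = 1.76 cm/hr

1.76


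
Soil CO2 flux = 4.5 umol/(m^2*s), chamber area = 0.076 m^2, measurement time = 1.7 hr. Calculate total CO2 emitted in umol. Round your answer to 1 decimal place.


Step 1: Convert time to seconds: 1.7 hr * 3600 = 6120.0 s
Step 2: Total = flux * area * time_s
Step 3: Total = 4.5 * 0.076 * 6120.0
Step 4: Total = 2093.0 umol

2093.0


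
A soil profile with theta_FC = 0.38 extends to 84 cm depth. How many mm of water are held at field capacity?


Step 1: Water (mm) = theta_FC * depth (cm) * 10
Step 2: Water = 0.38 * 84 * 10
Step 3: Water = 319.2 mm

319.2


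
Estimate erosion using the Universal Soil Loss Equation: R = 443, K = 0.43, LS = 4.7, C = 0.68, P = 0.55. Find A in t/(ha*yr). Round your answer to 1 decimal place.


Step 1: A = R * K * LS * C * P
Step 2: R * K = 443 * 0.43 = 190.49
Step 3: (R*K) * LS = 190.49 * 4.7 = 895.303
Step 4: * C * P = 895.303 * 0.68 * 0.55 = 334.8
Step 5: A = 334.8 t/(ha*yr)

334.8


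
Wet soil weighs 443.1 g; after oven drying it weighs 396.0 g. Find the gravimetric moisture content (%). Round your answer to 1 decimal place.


Step 1: Water mass = wet - dry = 443.1 - 396.0 = 47.1 g
Step 2: w = 100 * water mass / dry mass
Step 3: w = 100 * 47.1 / 396.0 = 11.9%

11.9


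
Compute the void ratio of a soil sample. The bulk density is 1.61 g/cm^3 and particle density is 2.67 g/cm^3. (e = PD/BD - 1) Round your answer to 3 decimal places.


Step 1: e = PD / BD - 1
Step 2: e = 2.67 / 1.61 - 1
Step 3: e = 1.65839 - 1
Step 4: e = 0.658

0.658


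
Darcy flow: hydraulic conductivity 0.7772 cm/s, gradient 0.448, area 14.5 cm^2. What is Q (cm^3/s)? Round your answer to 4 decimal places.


Step 1: Apply Darcy's law: Q = K * i * A
Step 2: Q = 0.7772 * 0.448 * 14.5
Step 3: Q = 5.0487 cm^3/s

5.0487


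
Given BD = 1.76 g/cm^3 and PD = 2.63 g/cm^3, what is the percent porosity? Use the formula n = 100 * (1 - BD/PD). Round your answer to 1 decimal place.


Step 1: Formula: n = 100 * (1 - BD / PD)
Step 2: n = 100 * (1 - 1.76 / 2.63)
Step 3: n = 100 * (1 - 0.6692)
Step 4: n = 33.1%

33.1


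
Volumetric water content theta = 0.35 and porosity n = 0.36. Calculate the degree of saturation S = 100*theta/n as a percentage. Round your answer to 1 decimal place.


Step 1: S = 100 * theta_v / n
Step 2: S = 100 * 0.35 / 0.36
Step 3: S = 97.2%

97.2


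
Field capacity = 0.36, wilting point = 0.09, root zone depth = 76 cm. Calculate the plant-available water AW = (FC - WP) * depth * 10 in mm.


Step 1: Available water = (FC - WP) * depth * 10
Step 2: AW = (0.36 - 0.09) * 76 * 10
Step 3: AW = 0.27 * 76 * 10
Step 4: AW = 205.2 mm

205.2


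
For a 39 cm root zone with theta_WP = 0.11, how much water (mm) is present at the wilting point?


Step 1: Water (mm) = theta_WP * depth * 10
Step 2: Water = 0.11 * 39 * 10
Step 3: Water = 42.9 mm

42.9


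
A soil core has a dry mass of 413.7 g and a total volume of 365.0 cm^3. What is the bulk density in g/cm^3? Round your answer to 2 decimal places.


Step 1: Identify the formula: BD = dry mass / volume
Step 2: Substitute values: BD = 413.7 / 365.0
Step 3: BD = 1.13 g/cm^3

1.13


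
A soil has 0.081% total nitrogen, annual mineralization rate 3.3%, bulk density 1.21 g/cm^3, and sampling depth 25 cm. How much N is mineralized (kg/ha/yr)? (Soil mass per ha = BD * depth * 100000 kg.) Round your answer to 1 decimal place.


Step 1: Soil mass per ha = BD * depth * 100000 = 1.21 * 25 * 100000 = 3025000 kg
Step 2: Total N pool = soil mass * N%/100 = 3025000 * 0.081/100 = 2450.25 kg/ha
Step 3: N mineralized = N pool * rate%/100 = 2450.25 * 3.3/100 = 80.9 kg/ha/yr

80.9


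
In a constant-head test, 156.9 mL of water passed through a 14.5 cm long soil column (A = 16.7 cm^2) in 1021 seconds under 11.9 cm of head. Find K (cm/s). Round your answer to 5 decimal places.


Step 1: K = Q * L / (A * t * h)
Step 2: Numerator = 156.9 * 14.5 = 2275.05
Step 3: Denominator = 16.7 * 1021 * 11.9 = 202903.33
Step 4: K = 2275.05 / 202903.33 = 0.01121 cm/s

0.01121


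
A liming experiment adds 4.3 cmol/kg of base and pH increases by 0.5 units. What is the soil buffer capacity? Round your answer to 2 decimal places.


Step 1: BC = change in base / change in pH
Step 2: BC = 4.3 / 0.5
Step 3: BC = 8.6 cmol/(kg*pH unit)

8.6


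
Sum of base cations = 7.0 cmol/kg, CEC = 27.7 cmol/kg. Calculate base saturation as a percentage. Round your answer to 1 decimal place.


Step 1: BS = 100 * (sum of bases) / CEC
Step 2: BS = 100 * 7.0 / 27.7
Step 3: BS = 25.3%

25.3


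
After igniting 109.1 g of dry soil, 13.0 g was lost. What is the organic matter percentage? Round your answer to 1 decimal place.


Step 1: OM% = 100 * LOI / sample mass
Step 2: OM = 100 * 13.0 / 109.1
Step 3: OM = 11.9%

11.9


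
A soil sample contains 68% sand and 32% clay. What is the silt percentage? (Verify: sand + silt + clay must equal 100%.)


Step 1: sand + silt + clay = 100%
Step 2: silt = 100 - sand - clay
Step 3: silt = 100 - 68 - 32
Step 4: silt = 0%

0


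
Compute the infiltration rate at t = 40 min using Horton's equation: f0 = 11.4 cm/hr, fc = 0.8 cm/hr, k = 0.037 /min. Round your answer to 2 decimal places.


Step 1: f = fc + (f0 - fc) * exp(-k * t)
Step 2: exp(-0.037 * 40) = 0.227638
Step 3: f = 0.8 + (11.4 - 0.8) * 0.227638
Step 4: f = 0.8 + 10.6 * 0.227638
Step 5: f = 3.21 cm/hr

3.21


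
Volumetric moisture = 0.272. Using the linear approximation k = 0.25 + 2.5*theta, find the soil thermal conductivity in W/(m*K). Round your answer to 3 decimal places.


Step 1: k = 0.25 + 2.5 * theta
Step 2: k = 0.25 + 2.5 * 0.272
Step 3: k = 0.25 + 0.68
Step 4: k = 0.93 W/(m*K)

0.93


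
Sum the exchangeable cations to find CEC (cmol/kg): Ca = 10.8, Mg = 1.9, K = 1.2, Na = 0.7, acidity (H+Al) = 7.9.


Step 1: CEC = Ca + Mg + K + Na + (H+Al)
Step 2: CEC = 10.8 + 1.9 + 1.2 + 0.7 + 7.9
Step 3: CEC = 22.5 cmol/kg

22.5


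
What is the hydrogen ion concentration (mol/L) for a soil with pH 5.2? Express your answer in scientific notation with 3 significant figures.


Step 1: [H+] = 10^(-pH)
Step 2: [H+] = 10^(-5.2)
Step 3: [H+] = 6.31e-06 mol/L

6.31e-06


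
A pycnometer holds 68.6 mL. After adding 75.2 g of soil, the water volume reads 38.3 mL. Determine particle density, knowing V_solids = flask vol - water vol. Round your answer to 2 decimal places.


Step 1: Volume of solids = flask volume - water volume with soil
Step 2: V_solids = 68.6 - 38.3 = 30.3 mL
Step 3: Particle density = mass / V_solids = 75.2 / 30.3 = 2.48 g/cm^3

2.48


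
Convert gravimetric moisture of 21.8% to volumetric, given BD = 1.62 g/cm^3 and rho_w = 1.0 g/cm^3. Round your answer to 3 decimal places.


Step 1: theta = (w / 100) * BD / rho_w
Step 2: theta = (21.8 / 100) * 1.62 / 1.0
Step 3: theta = 0.218 * 1.62
Step 4: theta = 0.353

0.353


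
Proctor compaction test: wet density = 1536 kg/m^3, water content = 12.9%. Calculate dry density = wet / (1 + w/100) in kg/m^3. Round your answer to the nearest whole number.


Step 1: Dry density = wet density / (1 + w/100)
Step 2: Dry density = 1536 / (1 + 12.9/100)
Step 3: Dry density = 1536 / 1.129
Step 4: Dry density = 1360 kg/m^3

1360


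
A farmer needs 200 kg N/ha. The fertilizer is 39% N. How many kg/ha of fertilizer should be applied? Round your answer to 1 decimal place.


Step 1: Fertilizer rate = target N / (N content / 100)
Step 2: Rate = 200 / (39 / 100)
Step 3: Rate = 200 / 0.39
Step 4: Rate = 512.8 kg/ha

512.8


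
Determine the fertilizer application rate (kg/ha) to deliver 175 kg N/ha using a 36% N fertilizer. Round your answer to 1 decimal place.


Step 1: Fertilizer rate = target N / (N content / 100)
Step 2: Rate = 175 / (36 / 100)
Step 3: Rate = 175 / 0.36
Step 4: Rate = 486.1 kg/ha

486.1


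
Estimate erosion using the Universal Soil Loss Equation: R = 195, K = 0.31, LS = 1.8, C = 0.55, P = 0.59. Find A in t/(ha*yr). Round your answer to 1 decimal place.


Step 1: A = R * K * LS * C * P
Step 2: R * K = 195 * 0.31 = 60.45
Step 3: (R*K) * LS = 60.45 * 1.8 = 108.81
Step 4: * C * P = 108.81 * 0.55 * 0.59 = 35.3
Step 5: A = 35.3 t/(ha*yr)

35.3


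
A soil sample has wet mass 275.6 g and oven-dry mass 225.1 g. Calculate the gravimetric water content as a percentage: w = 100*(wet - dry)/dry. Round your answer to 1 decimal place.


Step 1: Water mass = wet - dry = 275.6 - 225.1 = 50.5 g
Step 2: w = 100 * water mass / dry mass
Step 3: w = 100 * 50.5 / 225.1 = 22.4%

22.4


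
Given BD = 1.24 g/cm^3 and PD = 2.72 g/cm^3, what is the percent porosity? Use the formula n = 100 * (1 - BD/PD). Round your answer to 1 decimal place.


Step 1: Formula: n = 100 * (1 - BD / PD)
Step 2: n = 100 * (1 - 1.24 / 2.72)
Step 3: n = 100 * (1 - 0.45588)
Step 4: n = 54.4%

54.4


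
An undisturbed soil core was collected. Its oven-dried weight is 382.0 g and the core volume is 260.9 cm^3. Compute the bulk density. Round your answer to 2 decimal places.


Step 1: Identify the formula: BD = dry mass / volume
Step 2: Substitute values: BD = 382.0 / 260.9
Step 3: BD = 1.46 g/cm^3

1.46


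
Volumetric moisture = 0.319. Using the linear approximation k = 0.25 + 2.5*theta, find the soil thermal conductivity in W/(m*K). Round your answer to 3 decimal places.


Step 1: k = 0.25 + 2.5 * theta
Step 2: k = 0.25 + 2.5 * 0.319
Step 3: k = 0.25 + 0.798
Step 4: k = 1.048 W/(m*K)

1.048


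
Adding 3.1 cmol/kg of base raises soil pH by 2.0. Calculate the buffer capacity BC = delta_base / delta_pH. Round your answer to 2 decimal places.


Step 1: BC = change in base / change in pH
Step 2: BC = 3.1 / 2.0
Step 3: BC = 1.55 cmol/(kg*pH unit)

1.55


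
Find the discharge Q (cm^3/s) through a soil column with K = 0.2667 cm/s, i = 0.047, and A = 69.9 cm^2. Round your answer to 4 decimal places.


Step 1: Apply Darcy's law: Q = K * i * A
Step 2: Q = 0.2667 * 0.047 * 69.9
Step 3: Q = 0.8762 cm^3/s

0.8762


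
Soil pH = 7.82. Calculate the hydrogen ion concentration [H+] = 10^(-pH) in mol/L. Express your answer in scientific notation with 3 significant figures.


Step 1: [H+] = 10^(-pH)
Step 2: [H+] = 10^(-7.82)
Step 3: [H+] = 1.51e-08 mol/L

1.51e-08


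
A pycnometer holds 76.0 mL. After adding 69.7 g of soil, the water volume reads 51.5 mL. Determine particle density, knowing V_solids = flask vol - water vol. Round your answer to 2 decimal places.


Step 1: Volume of solids = flask volume - water volume with soil
Step 2: V_solids = 76.0 - 51.5 = 24.5 mL
Step 3: Particle density = mass / V_solids = 69.7 / 24.5 = 2.84 g/cm^3

2.84


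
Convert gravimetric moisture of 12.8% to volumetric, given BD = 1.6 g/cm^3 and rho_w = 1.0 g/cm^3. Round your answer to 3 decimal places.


Step 1: theta = (w / 100) * BD / rho_w
Step 2: theta = (12.8 / 100) * 1.6 / 1.0
Step 3: theta = 0.128 * 1.6
Step 4: theta = 0.205

0.205


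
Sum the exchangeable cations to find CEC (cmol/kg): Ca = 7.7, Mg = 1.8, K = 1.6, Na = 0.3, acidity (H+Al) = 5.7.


Step 1: CEC = Ca + Mg + K + Na + (H+Al)
Step 2: CEC = 7.7 + 1.8 + 1.6 + 0.3 + 5.7
Step 3: CEC = 17.1 cmol/kg

17.1


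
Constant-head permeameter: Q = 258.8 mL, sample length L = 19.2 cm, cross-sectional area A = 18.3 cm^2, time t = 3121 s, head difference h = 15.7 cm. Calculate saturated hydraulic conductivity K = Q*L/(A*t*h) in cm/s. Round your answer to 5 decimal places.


Step 1: K = Q * L / (A * t * h)
Step 2: Numerator = 258.8 * 19.2 = 4968.96
Step 3: Denominator = 18.3 * 3121 * 15.7 = 896694.51
Step 4: K = 4968.96 / 896694.51 = 0.00554 cm/s

0.00554


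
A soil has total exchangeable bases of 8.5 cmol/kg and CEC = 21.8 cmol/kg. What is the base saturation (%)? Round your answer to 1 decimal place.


Step 1: BS = 100 * (sum of bases) / CEC
Step 2: BS = 100 * 8.5 / 21.8
Step 3: BS = 39.0%

39.0


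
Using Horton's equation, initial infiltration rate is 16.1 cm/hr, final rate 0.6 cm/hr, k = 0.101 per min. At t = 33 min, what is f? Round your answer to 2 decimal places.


Step 1: f = fc + (f0 - fc) * exp(-k * t)
Step 2: exp(-0.101 * 33) = 0.035686
Step 3: f = 0.6 + (16.1 - 0.6) * 0.035686
Step 4: f = 0.6 + 15.5 * 0.035686
Step 5: f = 1.15 cm/hr

1.15
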